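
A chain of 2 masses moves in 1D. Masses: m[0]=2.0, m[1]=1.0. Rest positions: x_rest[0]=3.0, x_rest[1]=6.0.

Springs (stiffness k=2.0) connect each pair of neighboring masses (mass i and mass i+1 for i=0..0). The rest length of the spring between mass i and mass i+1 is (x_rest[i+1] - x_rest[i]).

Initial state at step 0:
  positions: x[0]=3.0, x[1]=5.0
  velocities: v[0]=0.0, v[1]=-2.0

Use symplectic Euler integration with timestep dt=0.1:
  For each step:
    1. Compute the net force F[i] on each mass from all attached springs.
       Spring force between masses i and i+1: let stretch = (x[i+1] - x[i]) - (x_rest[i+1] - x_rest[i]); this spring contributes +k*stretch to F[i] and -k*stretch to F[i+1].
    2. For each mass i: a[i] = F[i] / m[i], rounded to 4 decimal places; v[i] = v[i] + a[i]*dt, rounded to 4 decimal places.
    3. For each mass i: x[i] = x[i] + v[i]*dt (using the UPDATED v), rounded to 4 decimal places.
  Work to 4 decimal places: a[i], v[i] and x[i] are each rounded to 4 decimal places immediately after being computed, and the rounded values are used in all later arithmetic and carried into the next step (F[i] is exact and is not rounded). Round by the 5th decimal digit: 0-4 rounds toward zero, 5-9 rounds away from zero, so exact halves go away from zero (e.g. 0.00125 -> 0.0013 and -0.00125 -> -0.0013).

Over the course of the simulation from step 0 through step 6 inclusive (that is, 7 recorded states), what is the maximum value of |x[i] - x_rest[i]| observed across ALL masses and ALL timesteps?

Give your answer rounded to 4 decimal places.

Step 0: x=[3.0000 5.0000] v=[0.0000 -2.0000]
Step 1: x=[2.9900 4.8200] v=[-0.1000 -1.8000]
Step 2: x=[2.9683 4.6634] v=[-0.2170 -1.5660]
Step 3: x=[2.9336 4.5329] v=[-0.3475 -1.3050]
Step 4: x=[2.8848 4.4304] v=[-0.4876 -1.0249]
Step 5: x=[2.8215 4.3570] v=[-0.6330 -0.7340]
Step 6: x=[2.7436 4.3129] v=[-0.7795 -0.4411]
Max displacement = 1.6871

Answer: 1.6871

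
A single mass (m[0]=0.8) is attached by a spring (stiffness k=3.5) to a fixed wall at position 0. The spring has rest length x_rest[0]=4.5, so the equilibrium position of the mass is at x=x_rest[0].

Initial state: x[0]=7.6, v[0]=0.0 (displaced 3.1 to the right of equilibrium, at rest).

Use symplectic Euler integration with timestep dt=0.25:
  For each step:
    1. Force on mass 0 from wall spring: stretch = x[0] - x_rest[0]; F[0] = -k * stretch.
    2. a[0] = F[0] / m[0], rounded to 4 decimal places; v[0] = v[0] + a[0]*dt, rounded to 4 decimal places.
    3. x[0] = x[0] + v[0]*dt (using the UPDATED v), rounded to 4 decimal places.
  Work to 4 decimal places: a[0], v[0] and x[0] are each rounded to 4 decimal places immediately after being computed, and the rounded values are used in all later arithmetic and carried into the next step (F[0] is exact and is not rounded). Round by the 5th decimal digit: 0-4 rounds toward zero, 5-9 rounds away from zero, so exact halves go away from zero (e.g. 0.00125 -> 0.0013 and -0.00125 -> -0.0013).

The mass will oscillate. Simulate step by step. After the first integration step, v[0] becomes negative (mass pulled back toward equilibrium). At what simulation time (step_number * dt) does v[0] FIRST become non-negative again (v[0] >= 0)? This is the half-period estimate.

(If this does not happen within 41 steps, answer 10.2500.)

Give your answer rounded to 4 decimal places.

Step 0: x=[7.6000] v=[0.0000]
Step 1: x=[6.7524] v=[-3.3906]
Step 2: x=[5.2889] v=[-5.8542]
Step 3: x=[3.6096] v=[-6.7171]
Step 4: x=[2.1738] v=[-5.7432]
Step 5: x=[1.3741] v=[-3.1989]
Step 6: x=[1.4291] v=[0.2201]
First v>=0 after going negative at step 6, time=1.5000

Answer: 1.5000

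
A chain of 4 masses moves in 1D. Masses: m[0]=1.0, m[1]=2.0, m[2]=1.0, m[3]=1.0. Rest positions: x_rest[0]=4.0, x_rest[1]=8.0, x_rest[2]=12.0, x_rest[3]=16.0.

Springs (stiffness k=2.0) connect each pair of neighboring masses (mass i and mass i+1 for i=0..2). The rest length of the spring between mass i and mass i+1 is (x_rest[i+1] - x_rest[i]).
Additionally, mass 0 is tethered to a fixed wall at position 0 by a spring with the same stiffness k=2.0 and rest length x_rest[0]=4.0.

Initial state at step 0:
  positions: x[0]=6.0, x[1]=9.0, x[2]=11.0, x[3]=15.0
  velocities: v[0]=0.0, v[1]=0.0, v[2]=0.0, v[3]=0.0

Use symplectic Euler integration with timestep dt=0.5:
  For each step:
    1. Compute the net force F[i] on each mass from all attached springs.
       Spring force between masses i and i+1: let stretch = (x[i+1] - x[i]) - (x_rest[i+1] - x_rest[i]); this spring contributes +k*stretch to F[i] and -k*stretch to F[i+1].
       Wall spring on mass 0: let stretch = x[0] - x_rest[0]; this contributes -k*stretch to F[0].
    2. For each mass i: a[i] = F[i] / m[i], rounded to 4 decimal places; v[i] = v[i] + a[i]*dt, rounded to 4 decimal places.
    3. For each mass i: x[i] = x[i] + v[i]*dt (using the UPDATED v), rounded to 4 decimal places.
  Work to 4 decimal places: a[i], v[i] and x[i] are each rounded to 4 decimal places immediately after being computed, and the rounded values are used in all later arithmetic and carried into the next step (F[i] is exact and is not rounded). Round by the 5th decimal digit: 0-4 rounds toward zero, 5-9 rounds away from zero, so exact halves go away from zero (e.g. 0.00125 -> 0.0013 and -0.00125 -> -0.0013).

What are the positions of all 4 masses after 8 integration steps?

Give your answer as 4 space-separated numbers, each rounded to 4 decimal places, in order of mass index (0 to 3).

Step 0: x=[6.0000 9.0000 11.0000 15.0000] v=[0.0000 0.0000 0.0000 0.0000]
Step 1: x=[4.5000 8.7500 12.0000 15.0000] v=[-3.0000 -0.5000 2.0000 0.0000]
Step 2: x=[2.8750 8.2500 12.8750 15.5000] v=[-3.2500 -1.0000 1.7500 1.0000]
Step 3: x=[2.5000 7.5625 12.7500 16.6875] v=[-0.7500 -1.3750 -0.2500 2.3750]
Step 4: x=[3.4063 6.9063 12.0000 17.9063] v=[1.8125 -1.3125 -1.5000 2.4375]
Step 5: x=[4.3594 6.6485 11.6563 18.1719] v=[1.9062 -0.5157 -0.6874 0.5312]
Step 6: x=[4.2774 7.0704 12.0665 17.1797] v=[-0.1641 0.8437 0.8204 -1.9844]
Step 7: x=[3.4532 8.0431 12.5353 15.6309] v=[-1.6485 1.9453 0.9375 -3.0976]
Step 8: x=[3.1973 8.9914 12.3058 14.5343] v=[-0.5118 1.8965 -0.4591 -2.1932]

Answer: 3.1973 8.9914 12.3058 14.5343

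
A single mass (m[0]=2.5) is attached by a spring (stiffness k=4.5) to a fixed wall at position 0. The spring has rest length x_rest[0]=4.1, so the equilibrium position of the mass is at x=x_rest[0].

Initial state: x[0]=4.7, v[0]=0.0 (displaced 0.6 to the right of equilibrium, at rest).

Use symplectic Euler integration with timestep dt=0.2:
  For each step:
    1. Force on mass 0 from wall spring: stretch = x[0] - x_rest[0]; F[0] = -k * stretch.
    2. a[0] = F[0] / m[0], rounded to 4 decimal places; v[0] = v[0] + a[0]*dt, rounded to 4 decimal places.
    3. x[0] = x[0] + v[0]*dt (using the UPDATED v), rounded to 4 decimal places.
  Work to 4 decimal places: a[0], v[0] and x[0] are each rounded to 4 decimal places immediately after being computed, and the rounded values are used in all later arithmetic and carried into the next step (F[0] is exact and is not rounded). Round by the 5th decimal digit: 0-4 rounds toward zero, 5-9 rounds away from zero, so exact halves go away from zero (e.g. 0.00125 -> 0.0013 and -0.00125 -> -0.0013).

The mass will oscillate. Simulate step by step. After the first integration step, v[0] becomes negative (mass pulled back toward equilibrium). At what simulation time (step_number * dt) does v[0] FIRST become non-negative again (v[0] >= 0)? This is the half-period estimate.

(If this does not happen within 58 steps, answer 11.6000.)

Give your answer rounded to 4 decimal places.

Answer: 2.4000

Derivation:
Step 0: x=[4.7000] v=[0.0000]
Step 1: x=[4.6568] v=[-0.2160]
Step 2: x=[4.5735] v=[-0.4164]
Step 3: x=[4.4561] v=[-0.5869]
Step 4: x=[4.3131] v=[-0.7151]
Step 5: x=[4.1547] v=[-0.7918]
Step 6: x=[3.9924] v=[-0.8115]
Step 7: x=[3.8378] v=[-0.7728]
Step 8: x=[3.7021] v=[-0.6784]
Step 9: x=[3.5951] v=[-0.5352]
Step 10: x=[3.5244] v=[-0.3534]
Step 11: x=[3.4952] v=[-0.1462]
Step 12: x=[3.5095] v=[0.0715]
First v>=0 after going negative at step 12, time=2.4000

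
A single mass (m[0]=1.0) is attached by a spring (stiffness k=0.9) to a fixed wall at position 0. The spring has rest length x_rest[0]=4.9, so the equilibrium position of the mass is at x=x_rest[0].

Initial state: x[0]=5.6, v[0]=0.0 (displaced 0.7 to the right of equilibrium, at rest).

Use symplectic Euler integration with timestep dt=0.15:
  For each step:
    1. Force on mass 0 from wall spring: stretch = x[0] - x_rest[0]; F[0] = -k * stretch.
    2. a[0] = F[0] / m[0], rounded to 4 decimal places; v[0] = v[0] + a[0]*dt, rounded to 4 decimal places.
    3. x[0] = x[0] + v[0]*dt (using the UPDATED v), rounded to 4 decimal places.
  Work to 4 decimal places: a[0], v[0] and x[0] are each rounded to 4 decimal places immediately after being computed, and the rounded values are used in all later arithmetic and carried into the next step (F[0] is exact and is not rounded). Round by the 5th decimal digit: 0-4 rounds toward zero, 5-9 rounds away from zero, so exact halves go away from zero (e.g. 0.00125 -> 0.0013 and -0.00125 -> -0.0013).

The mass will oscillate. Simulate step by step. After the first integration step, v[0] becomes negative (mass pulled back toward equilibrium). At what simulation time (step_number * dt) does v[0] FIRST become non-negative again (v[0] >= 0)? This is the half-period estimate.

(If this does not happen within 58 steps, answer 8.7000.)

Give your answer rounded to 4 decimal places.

Step 0: x=[5.6000] v=[0.0000]
Step 1: x=[5.5858] v=[-0.0945]
Step 2: x=[5.5577] v=[-0.1871]
Step 3: x=[5.5163] v=[-0.2759]
Step 4: x=[5.4624] v=[-0.3591]
Step 5: x=[5.3972] v=[-0.4350]
Step 6: x=[5.3219] v=[-0.5021]
Step 7: x=[5.2380] v=[-0.5591]
Step 8: x=[5.1473] v=[-0.6047]
Step 9: x=[5.0516] v=[-0.6381]
Step 10: x=[4.9528] v=[-0.6586]
Step 11: x=[4.8529] v=[-0.6657]
Step 12: x=[4.7540] v=[-0.6593]
Step 13: x=[4.6581] v=[-0.6396]
Step 14: x=[4.5671] v=[-0.6069]
Step 15: x=[4.4828] v=[-0.5620]
Step 16: x=[4.4069] v=[-0.5057]
Step 17: x=[4.3410] v=[-0.4391]
Step 18: x=[4.2865] v=[-0.3636]
Step 19: x=[4.2444] v=[-0.2808]
Step 20: x=[4.2156] v=[-0.1923]
Step 21: x=[4.2006] v=[-0.0999]
Step 22: x=[4.1998] v=[-0.0055]
Step 23: x=[4.2132] v=[0.0890]
First v>=0 after going negative at step 23, time=3.4500

Answer: 3.4500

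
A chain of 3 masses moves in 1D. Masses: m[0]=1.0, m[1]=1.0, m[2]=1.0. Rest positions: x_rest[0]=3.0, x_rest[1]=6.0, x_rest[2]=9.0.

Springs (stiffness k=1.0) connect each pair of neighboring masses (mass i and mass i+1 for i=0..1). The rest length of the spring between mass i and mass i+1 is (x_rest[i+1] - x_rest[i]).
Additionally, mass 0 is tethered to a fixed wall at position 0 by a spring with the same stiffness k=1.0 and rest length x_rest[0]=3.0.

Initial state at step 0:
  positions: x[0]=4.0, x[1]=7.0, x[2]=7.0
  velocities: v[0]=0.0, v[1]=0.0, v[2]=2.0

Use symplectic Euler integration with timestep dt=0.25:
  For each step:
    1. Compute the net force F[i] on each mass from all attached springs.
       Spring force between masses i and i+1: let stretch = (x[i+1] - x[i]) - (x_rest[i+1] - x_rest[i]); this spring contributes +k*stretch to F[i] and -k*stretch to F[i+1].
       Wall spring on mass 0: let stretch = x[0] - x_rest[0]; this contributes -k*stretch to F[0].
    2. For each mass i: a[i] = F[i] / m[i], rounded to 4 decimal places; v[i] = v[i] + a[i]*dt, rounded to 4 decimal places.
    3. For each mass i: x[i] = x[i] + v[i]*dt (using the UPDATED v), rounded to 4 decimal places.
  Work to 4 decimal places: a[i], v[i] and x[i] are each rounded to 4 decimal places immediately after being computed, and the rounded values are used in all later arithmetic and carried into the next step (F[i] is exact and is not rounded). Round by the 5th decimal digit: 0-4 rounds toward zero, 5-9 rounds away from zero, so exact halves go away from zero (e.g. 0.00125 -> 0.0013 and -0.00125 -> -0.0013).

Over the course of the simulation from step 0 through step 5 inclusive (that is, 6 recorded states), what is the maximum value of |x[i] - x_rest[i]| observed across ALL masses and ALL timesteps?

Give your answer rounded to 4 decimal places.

Step 0: x=[4.0000 7.0000 7.0000] v=[0.0000 0.0000 2.0000]
Step 1: x=[3.9375 6.8125 7.6875] v=[-0.2500 -0.7500 2.7500]
Step 2: x=[3.8086 6.5000 8.5078] v=[-0.5156 -1.2500 3.2813]
Step 3: x=[3.6099 6.1448 9.3902] v=[-0.7949 -1.4209 3.5294]
Step 4: x=[3.3440 5.8340 10.2572] v=[-1.0637 -1.2433 3.4681]
Step 5: x=[3.0247 5.6440 11.0353] v=[-1.2772 -0.7600 3.1123]
Max displacement = 2.0353

Answer: 2.0353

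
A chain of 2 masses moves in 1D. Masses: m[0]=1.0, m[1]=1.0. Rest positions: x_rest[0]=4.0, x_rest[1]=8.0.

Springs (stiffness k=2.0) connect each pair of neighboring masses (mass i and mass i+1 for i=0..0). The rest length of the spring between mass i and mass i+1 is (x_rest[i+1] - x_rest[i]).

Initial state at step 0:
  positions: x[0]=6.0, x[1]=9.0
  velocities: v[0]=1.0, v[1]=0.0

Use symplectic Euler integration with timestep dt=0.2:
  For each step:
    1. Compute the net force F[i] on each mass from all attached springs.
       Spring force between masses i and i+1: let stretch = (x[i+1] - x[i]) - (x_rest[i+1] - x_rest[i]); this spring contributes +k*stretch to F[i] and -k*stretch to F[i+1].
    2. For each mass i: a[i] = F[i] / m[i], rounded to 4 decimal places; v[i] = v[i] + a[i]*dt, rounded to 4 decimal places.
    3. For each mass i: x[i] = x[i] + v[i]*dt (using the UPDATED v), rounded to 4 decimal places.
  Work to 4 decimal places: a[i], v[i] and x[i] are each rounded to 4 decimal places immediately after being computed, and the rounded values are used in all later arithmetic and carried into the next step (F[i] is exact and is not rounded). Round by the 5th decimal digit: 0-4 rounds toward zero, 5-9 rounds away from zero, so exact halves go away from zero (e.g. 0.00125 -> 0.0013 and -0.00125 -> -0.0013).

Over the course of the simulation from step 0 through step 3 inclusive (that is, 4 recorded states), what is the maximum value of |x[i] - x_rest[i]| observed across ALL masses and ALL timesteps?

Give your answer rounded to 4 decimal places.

Answer: 2.1568

Derivation:
Step 0: x=[6.0000 9.0000] v=[1.0000 0.0000]
Step 1: x=[6.1200 9.0800] v=[0.6000 0.4000]
Step 2: x=[6.1568 9.2432] v=[0.1840 0.8160]
Step 3: x=[6.1205 9.4795] v=[-0.1814 1.1814]
Max displacement = 2.1568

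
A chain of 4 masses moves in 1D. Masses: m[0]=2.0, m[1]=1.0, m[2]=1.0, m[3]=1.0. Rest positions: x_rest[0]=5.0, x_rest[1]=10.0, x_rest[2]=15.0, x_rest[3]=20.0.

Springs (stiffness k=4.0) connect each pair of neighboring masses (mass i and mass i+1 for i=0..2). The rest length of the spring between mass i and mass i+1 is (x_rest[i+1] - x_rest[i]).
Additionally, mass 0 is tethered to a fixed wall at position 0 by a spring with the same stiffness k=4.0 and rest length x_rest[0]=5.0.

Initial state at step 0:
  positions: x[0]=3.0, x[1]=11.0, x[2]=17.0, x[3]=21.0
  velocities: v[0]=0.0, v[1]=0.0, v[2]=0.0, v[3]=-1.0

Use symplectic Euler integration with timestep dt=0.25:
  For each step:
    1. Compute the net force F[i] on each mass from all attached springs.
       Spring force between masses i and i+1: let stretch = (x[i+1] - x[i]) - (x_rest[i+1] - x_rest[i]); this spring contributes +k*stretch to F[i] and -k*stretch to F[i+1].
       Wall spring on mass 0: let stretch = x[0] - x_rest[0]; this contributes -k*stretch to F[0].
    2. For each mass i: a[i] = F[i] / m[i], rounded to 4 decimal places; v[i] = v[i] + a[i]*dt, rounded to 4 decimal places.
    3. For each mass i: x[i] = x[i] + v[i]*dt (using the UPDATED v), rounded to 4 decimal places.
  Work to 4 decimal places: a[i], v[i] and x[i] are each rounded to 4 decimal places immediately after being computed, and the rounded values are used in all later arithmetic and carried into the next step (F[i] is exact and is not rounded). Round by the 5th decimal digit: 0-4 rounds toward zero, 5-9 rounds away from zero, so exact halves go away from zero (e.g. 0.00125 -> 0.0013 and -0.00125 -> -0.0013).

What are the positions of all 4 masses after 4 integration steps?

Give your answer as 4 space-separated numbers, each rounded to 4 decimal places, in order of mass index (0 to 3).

Step 0: x=[3.0000 11.0000 17.0000 21.0000] v=[0.0000 0.0000 0.0000 -1.0000]
Step 1: x=[3.6250 10.5000 16.5000 21.0000] v=[2.5000 -2.0000 -2.0000 0.0000]
Step 2: x=[4.6563 9.7813 15.6250 21.1250] v=[4.1250 -2.8750 -3.5000 0.5000]
Step 3: x=[5.7462 9.2422 14.6641 21.1250] v=[4.3594 -2.1563 -3.8437 0.0000]
Step 4: x=[6.5548 9.1846 13.9629 20.7598] v=[3.2343 -0.2304 -2.8047 -1.4609]

Answer: 6.5548 9.1846 13.9629 20.7598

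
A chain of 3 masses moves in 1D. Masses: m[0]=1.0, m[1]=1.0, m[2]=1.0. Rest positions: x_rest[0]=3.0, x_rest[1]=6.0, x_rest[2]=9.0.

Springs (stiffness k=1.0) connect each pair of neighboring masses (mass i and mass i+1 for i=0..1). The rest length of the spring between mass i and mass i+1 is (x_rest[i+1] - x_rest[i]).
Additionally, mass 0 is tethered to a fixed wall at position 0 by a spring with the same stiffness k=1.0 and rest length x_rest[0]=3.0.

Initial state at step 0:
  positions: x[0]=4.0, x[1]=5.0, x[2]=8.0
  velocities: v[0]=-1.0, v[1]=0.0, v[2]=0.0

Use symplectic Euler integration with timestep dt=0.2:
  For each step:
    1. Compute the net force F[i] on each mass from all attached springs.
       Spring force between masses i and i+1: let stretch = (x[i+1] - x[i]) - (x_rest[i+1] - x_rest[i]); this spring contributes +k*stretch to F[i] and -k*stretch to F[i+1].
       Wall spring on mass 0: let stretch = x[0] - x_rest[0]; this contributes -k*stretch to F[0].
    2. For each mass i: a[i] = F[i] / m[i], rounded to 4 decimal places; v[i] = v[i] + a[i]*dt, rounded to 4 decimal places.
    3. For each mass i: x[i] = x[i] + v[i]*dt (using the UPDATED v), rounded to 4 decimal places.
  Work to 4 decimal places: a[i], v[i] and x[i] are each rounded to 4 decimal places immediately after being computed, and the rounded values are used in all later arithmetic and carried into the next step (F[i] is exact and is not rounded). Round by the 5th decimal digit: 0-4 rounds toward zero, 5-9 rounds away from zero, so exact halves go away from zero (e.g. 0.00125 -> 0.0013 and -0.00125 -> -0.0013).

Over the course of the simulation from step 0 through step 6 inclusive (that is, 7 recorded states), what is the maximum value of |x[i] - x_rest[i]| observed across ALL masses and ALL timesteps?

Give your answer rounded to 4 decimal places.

Answer: 1.4633

Derivation:
Step 0: x=[4.0000 5.0000 8.0000] v=[-1.0000 0.0000 0.0000]
Step 1: x=[3.6800 5.0800 8.0000] v=[-1.6000 0.4000 0.0000]
Step 2: x=[3.2688 5.2208 8.0032] v=[-2.0560 0.7040 0.0160]
Step 3: x=[2.8049 5.3948 8.0151] v=[-2.3194 0.8701 0.0595]
Step 4: x=[2.3324 5.5700 8.0422] v=[-2.3624 0.8762 0.1354]
Step 5: x=[1.8961 5.7146 8.0904] v=[-2.1814 0.7231 0.2410]
Step 6: x=[1.5367 5.8015 8.1636] v=[-1.7969 0.4346 0.3658]
Max displacement = 1.4633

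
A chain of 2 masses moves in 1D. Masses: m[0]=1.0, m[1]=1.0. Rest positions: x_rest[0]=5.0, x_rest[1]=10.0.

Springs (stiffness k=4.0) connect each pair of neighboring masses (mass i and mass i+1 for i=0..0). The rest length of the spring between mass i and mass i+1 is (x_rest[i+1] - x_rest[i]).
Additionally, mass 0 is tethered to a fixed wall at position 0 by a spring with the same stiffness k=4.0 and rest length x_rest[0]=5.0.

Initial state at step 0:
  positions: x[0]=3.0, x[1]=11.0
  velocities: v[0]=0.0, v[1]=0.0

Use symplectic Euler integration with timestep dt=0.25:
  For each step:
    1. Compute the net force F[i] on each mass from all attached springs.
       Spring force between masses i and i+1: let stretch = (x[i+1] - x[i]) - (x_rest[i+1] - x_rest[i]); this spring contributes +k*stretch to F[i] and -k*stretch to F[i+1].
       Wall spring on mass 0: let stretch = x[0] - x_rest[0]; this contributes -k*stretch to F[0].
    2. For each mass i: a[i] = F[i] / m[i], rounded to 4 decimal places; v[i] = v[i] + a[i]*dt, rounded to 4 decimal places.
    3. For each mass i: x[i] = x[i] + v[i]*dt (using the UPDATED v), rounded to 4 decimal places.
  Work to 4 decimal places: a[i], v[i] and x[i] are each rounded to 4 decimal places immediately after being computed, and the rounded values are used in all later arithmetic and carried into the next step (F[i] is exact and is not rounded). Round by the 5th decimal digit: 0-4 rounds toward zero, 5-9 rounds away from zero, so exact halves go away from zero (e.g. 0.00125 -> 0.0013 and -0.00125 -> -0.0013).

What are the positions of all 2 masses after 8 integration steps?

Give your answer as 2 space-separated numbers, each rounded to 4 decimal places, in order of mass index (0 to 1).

Step 0: x=[3.0000 11.0000] v=[0.0000 0.0000]
Step 1: x=[4.2500 10.2500] v=[5.0000 -3.0000]
Step 2: x=[5.9375 9.2500] v=[6.7500 -4.0000]
Step 3: x=[6.9688 8.6719] v=[4.1250 -2.3125]
Step 4: x=[6.6836 8.9180] v=[-1.1407 0.9844]
Step 5: x=[5.2861 9.8555] v=[-5.5899 3.7500]
Step 6: x=[3.7095 10.9007] v=[-6.3066 4.1806]
Step 7: x=[3.0033 11.3981] v=[-2.8249 1.9894]
Step 8: x=[3.6450 11.0468] v=[2.5666 -1.4054]

Answer: 3.6450 11.0468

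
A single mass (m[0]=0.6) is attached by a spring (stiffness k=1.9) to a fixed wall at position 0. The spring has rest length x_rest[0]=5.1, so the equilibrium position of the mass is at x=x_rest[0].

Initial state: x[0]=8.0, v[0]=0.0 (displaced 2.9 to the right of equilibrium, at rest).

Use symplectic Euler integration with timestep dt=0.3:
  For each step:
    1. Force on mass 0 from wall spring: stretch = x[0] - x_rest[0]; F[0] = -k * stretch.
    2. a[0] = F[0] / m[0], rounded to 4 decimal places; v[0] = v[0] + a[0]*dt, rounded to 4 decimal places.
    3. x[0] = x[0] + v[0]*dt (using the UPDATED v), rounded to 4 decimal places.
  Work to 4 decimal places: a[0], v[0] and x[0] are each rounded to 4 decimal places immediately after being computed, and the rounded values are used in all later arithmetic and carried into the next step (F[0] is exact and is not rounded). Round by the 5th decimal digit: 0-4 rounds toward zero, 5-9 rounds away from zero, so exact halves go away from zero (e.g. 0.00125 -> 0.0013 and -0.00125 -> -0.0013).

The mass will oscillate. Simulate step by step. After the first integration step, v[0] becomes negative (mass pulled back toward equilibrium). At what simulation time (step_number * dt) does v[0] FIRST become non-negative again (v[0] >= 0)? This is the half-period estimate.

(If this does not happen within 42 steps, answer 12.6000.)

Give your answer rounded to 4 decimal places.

Step 0: x=[8.0000] v=[0.0000]
Step 1: x=[7.1735] v=[-2.7550]
Step 2: x=[5.7561] v=[-4.7248]
Step 3: x=[4.1517] v=[-5.3481]
Step 4: x=[2.8175] v=[-4.4472]
Step 5: x=[2.1339] v=[-2.2788]
Step 6: x=[2.2956] v=[0.5390]
First v>=0 after going negative at step 6, time=1.8000

Answer: 1.8000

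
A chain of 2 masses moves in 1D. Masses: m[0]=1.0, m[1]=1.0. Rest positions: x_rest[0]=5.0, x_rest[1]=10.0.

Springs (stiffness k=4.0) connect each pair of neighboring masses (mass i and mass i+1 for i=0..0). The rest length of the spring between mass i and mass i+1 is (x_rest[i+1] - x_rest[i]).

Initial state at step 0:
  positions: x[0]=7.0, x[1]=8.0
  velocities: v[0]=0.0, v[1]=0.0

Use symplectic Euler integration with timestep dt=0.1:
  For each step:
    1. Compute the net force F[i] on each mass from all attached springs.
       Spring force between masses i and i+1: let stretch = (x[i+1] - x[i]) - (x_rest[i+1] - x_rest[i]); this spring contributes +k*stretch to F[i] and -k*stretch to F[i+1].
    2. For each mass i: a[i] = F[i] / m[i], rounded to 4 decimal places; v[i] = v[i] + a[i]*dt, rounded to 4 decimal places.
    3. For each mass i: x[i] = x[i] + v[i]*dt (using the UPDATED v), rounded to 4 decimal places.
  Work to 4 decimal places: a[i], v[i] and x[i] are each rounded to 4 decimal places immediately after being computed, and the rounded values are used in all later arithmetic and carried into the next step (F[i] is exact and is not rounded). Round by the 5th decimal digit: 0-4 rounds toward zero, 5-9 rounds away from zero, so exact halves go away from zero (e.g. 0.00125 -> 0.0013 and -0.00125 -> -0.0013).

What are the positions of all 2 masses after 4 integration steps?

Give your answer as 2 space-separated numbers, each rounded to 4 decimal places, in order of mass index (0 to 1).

Step 0: x=[7.0000 8.0000] v=[0.0000 0.0000]
Step 1: x=[6.8400 8.1600] v=[-1.6000 1.6000]
Step 2: x=[6.5328 8.4672] v=[-3.0720 3.0720]
Step 3: x=[6.1030 8.8970] v=[-4.2982 4.2982]
Step 4: x=[5.5849 9.4151] v=[-5.1806 5.1806]

Answer: 5.5849 9.4151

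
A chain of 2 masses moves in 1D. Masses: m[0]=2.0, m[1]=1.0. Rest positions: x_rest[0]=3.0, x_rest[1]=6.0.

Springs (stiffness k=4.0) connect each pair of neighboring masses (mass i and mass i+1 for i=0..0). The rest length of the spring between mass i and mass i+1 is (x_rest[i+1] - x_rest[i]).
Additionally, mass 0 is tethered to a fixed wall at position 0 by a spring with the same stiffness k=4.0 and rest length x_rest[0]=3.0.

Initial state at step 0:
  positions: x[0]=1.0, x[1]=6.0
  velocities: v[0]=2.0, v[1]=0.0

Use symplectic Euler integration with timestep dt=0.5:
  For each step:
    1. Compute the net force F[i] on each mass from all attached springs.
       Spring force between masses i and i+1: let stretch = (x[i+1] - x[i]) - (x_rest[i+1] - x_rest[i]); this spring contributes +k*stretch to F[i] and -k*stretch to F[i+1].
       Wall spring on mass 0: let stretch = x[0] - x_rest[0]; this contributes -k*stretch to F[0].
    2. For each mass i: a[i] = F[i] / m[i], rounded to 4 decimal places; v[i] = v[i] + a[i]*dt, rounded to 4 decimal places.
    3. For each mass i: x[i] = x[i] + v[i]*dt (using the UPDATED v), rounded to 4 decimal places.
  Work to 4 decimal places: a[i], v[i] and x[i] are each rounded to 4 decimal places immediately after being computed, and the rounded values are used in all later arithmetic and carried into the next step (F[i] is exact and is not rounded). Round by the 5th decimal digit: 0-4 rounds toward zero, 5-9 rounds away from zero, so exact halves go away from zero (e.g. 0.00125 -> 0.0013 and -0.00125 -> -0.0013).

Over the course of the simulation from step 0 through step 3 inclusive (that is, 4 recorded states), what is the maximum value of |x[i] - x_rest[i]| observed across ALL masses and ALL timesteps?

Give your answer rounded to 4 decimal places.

Answer: 3.0000

Derivation:
Step 0: x=[1.0000 6.0000] v=[2.0000 0.0000]
Step 1: x=[4.0000 4.0000] v=[6.0000 -4.0000]
Step 2: x=[5.0000 5.0000] v=[2.0000 2.0000]
Step 3: x=[3.5000 9.0000] v=[-3.0000 8.0000]
Max displacement = 3.0000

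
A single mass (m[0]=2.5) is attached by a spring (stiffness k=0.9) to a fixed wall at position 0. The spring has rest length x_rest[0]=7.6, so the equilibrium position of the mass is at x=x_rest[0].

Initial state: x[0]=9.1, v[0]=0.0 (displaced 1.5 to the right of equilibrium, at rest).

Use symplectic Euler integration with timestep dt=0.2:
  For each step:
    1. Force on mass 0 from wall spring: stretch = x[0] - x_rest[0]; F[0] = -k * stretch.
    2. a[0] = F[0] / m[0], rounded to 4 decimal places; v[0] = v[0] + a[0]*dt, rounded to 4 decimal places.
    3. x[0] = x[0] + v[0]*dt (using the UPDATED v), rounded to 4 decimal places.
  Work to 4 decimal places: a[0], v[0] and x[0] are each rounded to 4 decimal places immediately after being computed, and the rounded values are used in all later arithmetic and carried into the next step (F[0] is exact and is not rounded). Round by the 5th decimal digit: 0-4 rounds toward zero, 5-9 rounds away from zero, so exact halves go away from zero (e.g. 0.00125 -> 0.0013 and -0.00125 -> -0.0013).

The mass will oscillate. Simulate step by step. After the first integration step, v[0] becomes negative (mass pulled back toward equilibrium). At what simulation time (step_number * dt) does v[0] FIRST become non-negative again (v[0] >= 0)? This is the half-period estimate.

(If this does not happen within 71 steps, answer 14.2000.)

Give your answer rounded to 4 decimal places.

Step 0: x=[9.1000] v=[0.0000]
Step 1: x=[9.0784] v=[-0.1080]
Step 2: x=[9.0355] v=[-0.2144]
Step 3: x=[8.9719] v=[-0.3178]
Step 4: x=[8.8886] v=[-0.4166]
Step 5: x=[8.7867] v=[-0.5094]
Step 6: x=[8.6677] v=[-0.5948]
Step 7: x=[8.5334] v=[-0.6717]
Step 8: x=[8.3856] v=[-0.7389]
Step 9: x=[8.2265] v=[-0.7955]
Step 10: x=[8.0584] v=[-0.8406]
Step 11: x=[7.8837] v=[-0.8736]
Step 12: x=[7.7049] v=[-0.8940]
Step 13: x=[7.5246] v=[-0.9016]
Step 14: x=[7.3454] v=[-0.8962]
Step 15: x=[7.1698] v=[-0.8779]
Step 16: x=[7.0004] v=[-0.8469]
Step 17: x=[6.8397] v=[-0.8037]
Step 18: x=[6.6899] v=[-0.7490]
Step 19: x=[6.5532] v=[-0.6835]
Step 20: x=[6.4316] v=[-0.6081]
Step 21: x=[6.3268] v=[-0.5240]
Step 22: x=[6.2403] v=[-0.4323]
Step 23: x=[6.1734] v=[-0.3344]
Step 24: x=[6.1271] v=[-0.2317]
Step 25: x=[6.1020] v=[-0.1257]
Step 26: x=[6.0984] v=[-0.0178]
Step 27: x=[6.1165] v=[0.0903]
First v>=0 after going negative at step 27, time=5.4000

Answer: 5.4000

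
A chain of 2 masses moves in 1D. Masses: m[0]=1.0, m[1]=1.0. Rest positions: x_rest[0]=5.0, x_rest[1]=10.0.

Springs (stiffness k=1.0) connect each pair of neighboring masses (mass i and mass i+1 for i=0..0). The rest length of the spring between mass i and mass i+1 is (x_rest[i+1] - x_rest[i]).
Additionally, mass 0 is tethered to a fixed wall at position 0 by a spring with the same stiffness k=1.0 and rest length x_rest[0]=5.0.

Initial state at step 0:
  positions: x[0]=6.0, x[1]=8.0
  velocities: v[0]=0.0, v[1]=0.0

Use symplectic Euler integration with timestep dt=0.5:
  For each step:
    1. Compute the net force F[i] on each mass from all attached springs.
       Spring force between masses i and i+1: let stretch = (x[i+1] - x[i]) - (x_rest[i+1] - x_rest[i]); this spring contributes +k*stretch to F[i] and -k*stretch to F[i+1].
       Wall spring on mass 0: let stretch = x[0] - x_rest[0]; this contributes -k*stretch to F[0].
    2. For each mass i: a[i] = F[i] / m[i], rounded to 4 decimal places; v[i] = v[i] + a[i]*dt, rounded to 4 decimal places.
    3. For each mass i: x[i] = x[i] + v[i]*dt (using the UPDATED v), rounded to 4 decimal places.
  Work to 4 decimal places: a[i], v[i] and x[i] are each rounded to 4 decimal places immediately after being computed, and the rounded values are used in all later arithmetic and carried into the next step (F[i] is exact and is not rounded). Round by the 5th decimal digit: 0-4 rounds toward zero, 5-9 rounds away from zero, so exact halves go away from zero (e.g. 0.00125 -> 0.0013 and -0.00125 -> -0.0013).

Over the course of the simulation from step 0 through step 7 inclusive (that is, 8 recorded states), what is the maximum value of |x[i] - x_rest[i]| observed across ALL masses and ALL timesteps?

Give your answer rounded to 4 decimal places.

Answer: 2.1974

Derivation:
Step 0: x=[6.0000 8.0000] v=[0.0000 0.0000]
Step 1: x=[5.0000 8.7500] v=[-2.0000 1.5000]
Step 2: x=[3.6875 9.8125] v=[-2.6250 2.1250]
Step 3: x=[2.9844 10.5938] v=[-1.4063 1.5625]
Step 4: x=[3.4375 10.7227] v=[0.9062 0.2578]
Step 5: x=[4.8526 10.2803] v=[2.8301 -0.8848]
Step 6: x=[6.4115 9.7310] v=[3.1177 -1.0987]
Step 7: x=[7.1974 9.6018] v=[1.5717 -0.2585]
Max displacement = 2.1974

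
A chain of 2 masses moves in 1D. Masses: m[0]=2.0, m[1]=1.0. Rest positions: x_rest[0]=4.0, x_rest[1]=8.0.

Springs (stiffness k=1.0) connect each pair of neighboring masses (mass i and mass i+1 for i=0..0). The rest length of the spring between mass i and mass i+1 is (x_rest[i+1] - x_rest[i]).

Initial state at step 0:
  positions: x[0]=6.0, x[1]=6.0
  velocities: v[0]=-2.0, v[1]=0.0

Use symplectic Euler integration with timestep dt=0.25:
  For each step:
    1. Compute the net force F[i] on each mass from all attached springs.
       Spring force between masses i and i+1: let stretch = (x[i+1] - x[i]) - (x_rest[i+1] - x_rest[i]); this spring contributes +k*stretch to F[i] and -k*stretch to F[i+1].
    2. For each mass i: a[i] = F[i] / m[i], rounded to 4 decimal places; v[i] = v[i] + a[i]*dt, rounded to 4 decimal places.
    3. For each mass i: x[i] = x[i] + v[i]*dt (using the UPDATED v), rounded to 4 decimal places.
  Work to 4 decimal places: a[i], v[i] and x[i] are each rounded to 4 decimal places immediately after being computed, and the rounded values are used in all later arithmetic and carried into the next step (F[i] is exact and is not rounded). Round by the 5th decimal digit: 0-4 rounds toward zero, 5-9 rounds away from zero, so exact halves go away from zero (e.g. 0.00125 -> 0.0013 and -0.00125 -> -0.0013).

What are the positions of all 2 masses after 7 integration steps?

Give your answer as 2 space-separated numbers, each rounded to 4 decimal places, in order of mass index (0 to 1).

Answer: 0.9685 9.0634

Derivation:
Step 0: x=[6.0000 6.0000] v=[-2.0000 0.0000]
Step 1: x=[5.3750 6.2500] v=[-2.5000 1.0000]
Step 2: x=[4.6524 6.6953] v=[-2.8906 1.7813]
Step 3: x=[3.8686 7.2630] v=[-3.1353 2.2706]
Step 4: x=[3.0659 7.8685] v=[-3.2110 2.4220]
Step 5: x=[2.2882 8.4239] v=[-3.1107 2.2214]
Step 6: x=[1.5773 8.8458] v=[-2.8437 1.6875]
Step 7: x=[0.9685 9.0634] v=[-2.4351 0.8704]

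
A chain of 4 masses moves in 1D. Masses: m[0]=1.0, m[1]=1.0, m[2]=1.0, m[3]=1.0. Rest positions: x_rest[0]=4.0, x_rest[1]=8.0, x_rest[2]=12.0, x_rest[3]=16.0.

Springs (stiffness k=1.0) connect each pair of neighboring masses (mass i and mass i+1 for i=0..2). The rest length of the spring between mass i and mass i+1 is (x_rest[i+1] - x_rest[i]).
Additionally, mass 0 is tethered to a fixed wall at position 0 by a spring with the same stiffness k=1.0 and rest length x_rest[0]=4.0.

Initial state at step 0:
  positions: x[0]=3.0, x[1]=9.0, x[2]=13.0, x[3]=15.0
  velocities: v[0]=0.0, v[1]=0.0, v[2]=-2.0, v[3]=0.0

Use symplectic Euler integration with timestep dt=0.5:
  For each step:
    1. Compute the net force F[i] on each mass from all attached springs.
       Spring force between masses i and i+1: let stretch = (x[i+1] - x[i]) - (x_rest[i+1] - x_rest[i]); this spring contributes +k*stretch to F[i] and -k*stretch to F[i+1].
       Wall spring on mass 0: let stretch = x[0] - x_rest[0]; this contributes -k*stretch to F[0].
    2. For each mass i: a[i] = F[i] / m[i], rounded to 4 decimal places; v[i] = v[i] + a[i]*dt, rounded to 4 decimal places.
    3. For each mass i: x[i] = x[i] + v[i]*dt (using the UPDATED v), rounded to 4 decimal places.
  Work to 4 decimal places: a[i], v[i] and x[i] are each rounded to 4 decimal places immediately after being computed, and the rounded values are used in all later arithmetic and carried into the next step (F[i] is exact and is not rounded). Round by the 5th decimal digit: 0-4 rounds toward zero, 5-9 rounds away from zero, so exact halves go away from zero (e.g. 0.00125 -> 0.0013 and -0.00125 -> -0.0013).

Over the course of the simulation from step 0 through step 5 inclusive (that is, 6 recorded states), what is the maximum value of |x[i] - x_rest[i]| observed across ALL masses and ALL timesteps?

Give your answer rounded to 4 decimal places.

Step 0: x=[3.0000 9.0000 13.0000 15.0000] v=[0.0000 0.0000 -2.0000 0.0000]
Step 1: x=[3.7500 8.5000 11.5000 15.5000] v=[1.5000 -1.0000 -3.0000 1.0000]
Step 2: x=[4.7500 7.5625 10.2500 16.0000] v=[2.0000 -1.8750 -2.5000 1.0000]
Step 3: x=[5.2657 6.5938 9.7656 16.0625] v=[1.0313 -1.9375 -0.9688 0.1250]
Step 4: x=[4.7970 6.0860 10.0625 15.5508] v=[-0.9375 -1.0157 0.5938 -1.0235]
Step 5: x=[3.4513 6.2501 10.7374 14.6670] v=[-2.6915 0.3281 1.3497 -1.7677]
Max displacement = 2.2344

Answer: 2.2344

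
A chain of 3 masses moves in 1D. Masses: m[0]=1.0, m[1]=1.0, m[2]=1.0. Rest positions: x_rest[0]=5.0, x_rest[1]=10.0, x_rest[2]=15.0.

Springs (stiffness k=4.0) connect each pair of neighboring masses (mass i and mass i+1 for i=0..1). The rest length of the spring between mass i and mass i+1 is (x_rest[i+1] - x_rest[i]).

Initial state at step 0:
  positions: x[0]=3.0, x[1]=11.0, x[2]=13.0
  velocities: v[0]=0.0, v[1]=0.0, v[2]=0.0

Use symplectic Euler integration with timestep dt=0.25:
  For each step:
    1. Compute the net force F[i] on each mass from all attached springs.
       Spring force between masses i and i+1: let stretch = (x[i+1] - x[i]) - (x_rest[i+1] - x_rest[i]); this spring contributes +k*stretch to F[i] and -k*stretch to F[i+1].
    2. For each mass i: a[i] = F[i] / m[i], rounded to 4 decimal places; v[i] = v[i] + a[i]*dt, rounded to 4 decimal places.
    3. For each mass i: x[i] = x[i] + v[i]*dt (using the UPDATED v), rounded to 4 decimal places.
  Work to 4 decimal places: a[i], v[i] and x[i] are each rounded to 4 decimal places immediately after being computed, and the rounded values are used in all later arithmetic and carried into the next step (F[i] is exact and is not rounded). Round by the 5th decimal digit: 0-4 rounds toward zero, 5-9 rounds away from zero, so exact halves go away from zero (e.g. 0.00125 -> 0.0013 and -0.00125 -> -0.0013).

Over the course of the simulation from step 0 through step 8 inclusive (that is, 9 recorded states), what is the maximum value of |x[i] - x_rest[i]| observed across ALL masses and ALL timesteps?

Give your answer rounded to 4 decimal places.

Step 0: x=[3.0000 11.0000 13.0000] v=[0.0000 0.0000 0.0000]
Step 1: x=[3.7500 9.5000 13.7500] v=[3.0000 -6.0000 3.0000]
Step 2: x=[4.6875 7.6250 14.6875] v=[3.7500 -7.5000 3.7500]
Step 3: x=[5.1094 6.7813 15.1094] v=[1.6875 -3.3750 1.6875]
Step 4: x=[4.6993 7.6016 14.6993] v=[-1.6406 3.2812 -1.6406]
Step 5: x=[3.7647 9.4708 13.7647] v=[-3.7383 7.4766 -3.7383]
Step 6: x=[3.0067 10.9869 13.0067] v=[-3.0322 6.0644 -3.0322]
Step 7: x=[2.9937 11.0129 12.9937] v=[-0.0520 0.1040 -0.0520]
Step 8: x=[3.7355 9.5293 13.7355] v=[2.9672 -5.9344 2.9672]
Max displacement = 3.2187

Answer: 3.2187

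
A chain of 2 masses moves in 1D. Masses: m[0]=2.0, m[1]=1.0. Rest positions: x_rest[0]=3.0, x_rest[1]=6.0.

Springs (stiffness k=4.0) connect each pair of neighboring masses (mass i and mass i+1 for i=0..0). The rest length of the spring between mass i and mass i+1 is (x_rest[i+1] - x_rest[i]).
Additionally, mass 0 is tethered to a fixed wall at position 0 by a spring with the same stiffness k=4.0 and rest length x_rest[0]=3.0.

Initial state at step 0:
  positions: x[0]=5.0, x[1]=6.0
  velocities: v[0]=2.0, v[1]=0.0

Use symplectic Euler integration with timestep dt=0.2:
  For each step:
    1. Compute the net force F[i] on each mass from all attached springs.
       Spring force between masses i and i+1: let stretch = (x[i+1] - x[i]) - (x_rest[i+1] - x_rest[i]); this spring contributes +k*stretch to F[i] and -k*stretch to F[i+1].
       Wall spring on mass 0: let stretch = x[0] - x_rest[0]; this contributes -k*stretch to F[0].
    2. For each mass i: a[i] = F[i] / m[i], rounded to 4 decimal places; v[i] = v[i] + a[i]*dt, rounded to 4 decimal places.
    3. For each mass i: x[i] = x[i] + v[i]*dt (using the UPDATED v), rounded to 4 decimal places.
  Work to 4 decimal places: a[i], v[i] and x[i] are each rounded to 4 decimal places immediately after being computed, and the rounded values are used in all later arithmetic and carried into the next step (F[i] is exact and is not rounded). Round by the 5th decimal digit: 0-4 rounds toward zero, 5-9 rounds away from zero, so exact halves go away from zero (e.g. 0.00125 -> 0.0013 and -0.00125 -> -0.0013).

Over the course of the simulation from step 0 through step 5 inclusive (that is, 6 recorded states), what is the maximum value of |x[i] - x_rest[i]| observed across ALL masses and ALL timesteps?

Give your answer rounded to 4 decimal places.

Answer: 2.8444

Derivation:
Step 0: x=[5.0000 6.0000] v=[2.0000 0.0000]
Step 1: x=[5.0800 6.3200] v=[0.4000 1.6000]
Step 2: x=[4.8528 6.9216] v=[-1.1360 3.0080]
Step 3: x=[4.4029 7.6722] v=[-2.2496 3.7530]
Step 4: x=[3.8623 8.3797] v=[-2.7030 3.5376]
Step 5: x=[3.3741 8.8444] v=[-2.4410 2.3237]
Max displacement = 2.8444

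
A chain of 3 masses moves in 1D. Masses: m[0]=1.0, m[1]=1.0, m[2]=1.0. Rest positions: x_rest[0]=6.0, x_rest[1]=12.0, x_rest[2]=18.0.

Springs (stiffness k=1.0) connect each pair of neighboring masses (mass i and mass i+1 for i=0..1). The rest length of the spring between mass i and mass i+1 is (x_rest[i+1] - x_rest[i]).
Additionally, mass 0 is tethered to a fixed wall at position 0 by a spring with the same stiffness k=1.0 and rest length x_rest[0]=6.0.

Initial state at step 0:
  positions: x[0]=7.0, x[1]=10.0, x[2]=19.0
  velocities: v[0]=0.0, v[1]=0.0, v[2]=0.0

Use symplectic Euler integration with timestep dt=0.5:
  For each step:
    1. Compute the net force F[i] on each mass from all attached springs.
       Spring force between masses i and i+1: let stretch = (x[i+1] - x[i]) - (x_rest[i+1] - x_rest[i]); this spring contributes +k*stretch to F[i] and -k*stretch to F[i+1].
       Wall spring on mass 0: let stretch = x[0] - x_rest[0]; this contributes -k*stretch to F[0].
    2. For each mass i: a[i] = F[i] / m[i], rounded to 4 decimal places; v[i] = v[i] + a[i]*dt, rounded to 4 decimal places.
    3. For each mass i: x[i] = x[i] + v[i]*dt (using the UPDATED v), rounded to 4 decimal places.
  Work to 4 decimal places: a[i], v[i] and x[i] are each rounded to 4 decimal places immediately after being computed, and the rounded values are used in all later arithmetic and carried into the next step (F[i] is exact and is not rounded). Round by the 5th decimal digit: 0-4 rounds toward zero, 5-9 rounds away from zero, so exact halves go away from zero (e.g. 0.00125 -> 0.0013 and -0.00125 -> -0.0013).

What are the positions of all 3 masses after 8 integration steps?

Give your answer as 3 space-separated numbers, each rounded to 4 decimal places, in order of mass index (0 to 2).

Answer: 5.6217 12.0901 18.1474

Derivation:
Step 0: x=[7.0000 10.0000 19.0000] v=[0.0000 0.0000 0.0000]
Step 1: x=[6.0000 11.5000 18.2500] v=[-2.0000 3.0000 -1.5000]
Step 2: x=[4.8750 13.3125 17.3125] v=[-2.2500 3.6250 -1.8750]
Step 3: x=[4.6406 14.0157 16.8750] v=[-0.4688 1.4063 -0.8750]
Step 4: x=[5.5899 13.0899 17.2227] v=[1.8985 -1.8516 0.6954]
Step 5: x=[7.0167 11.3223 18.0372] v=[2.8536 -3.5352 1.6290]
Step 6: x=[7.7658 10.1570 18.6730] v=[1.4981 -2.3306 1.2716]
Step 7: x=[7.1712 10.5229 18.6798] v=[-1.1892 0.7318 0.0136]
Step 8: x=[5.6217 12.0901 18.1474] v=[-3.0990 3.1344 -1.0649]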